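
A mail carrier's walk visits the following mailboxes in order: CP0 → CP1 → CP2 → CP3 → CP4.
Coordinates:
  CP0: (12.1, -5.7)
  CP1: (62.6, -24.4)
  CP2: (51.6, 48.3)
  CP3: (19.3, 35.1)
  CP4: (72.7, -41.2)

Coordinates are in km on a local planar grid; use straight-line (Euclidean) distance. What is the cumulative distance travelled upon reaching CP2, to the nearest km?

127 km

Leg distances:
CP0→CP1: 53.9 km  (cumulative 53.9 km)
CP1→CP2: 73.5 km  (cumulative 127.4 km)
Cumulative distance at CP2 ≈ 127 km.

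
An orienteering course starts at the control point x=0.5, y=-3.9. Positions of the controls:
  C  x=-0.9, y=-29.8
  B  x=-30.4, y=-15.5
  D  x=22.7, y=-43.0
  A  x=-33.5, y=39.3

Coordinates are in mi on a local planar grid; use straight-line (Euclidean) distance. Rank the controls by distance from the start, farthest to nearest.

Distance from the start at x=0.5, y=-3.9 to each:
A x=-33.5, y=39.3: 55.0 mi
D x=22.7, y=-43.0: 45.0 mi
B x=-30.4, y=-15.5: 33.0 mi
C x=-0.9, y=-29.8: 25.9 mi

A, D, B, C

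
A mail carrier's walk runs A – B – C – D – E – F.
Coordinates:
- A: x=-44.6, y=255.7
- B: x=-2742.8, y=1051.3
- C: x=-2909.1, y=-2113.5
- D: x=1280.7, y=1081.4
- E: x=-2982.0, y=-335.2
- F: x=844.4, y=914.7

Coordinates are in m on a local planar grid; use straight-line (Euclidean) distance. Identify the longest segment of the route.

Leg distances:
A→B: 2813.1 m
B→C: 3169.2 m
C→D: 5268.9 m
D→E: 4491.9 m
E→F: 4025.4 m
The longest leg is C–D at 5268.9 m.

C–D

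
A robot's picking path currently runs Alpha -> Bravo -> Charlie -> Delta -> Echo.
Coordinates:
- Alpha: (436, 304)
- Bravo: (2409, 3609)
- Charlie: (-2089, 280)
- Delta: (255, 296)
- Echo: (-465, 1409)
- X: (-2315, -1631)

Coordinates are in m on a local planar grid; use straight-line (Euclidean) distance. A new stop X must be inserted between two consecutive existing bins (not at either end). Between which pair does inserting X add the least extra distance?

between Charlie and Delta

Added distance for inserting X between each consecutive pair:
Alpha–Bravo: 6569.3 m
Bravo–Charlie: 3383.5 m
Charlie–Delta: 2792.5 m
Delta–Echo: 5445.3 m
Smallest added distance is 2792.5 m, inserting between Charlie and Delta.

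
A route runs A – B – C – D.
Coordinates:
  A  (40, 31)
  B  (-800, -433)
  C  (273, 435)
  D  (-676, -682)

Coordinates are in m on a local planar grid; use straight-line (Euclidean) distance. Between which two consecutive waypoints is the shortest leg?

A–B

Leg distances:
A→B: 959.6 m
B→C: 1380.1 m
C→D: 1465.7 m
The shortest leg is A–B at 959.6 m.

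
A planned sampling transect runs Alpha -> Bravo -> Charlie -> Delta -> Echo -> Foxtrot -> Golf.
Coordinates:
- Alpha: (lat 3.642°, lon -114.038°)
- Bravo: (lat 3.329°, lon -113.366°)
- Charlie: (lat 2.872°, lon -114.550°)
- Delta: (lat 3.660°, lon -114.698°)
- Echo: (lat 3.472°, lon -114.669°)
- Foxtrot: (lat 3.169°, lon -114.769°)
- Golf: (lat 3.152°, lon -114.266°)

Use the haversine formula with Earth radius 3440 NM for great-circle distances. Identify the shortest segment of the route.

Delta–Echo

Leg distances:
Alpha→Bravo: 44.4 NM
Bravo→Charlie: 76.1 NM
Charlie→Delta: 48.1 NM
Delta→Echo: 11.4 NM
Echo→Foxtrot: 19.2 NM
Foxtrot→Golf: 30.2 NM
The shortest leg is Delta–Echo at 11.4 NM.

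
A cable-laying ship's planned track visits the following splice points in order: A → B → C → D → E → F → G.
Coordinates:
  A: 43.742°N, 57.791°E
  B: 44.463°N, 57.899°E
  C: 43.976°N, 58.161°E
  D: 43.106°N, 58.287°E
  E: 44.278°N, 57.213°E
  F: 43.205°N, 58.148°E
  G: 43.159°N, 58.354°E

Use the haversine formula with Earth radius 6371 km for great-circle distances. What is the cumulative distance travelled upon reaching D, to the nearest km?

Leg distances:
A→B: 80.6 km  (cumulative 80.6 km)
B→C: 58.0 km  (cumulative 138.7 km)
C→D: 97.3 km  (cumulative 235.9 km)
Cumulative distance at D ≈ 236 km.

236 km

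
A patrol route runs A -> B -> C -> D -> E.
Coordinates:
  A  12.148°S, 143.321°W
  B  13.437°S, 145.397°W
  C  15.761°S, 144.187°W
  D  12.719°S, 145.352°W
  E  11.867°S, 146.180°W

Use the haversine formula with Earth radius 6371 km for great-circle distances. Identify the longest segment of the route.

C–D

Leg distances:
A→B: 266.9 km
B→C: 289.4 km
C→D: 360.8 km
D→E: 130.6 km
The longest leg is C–D at 360.8 km.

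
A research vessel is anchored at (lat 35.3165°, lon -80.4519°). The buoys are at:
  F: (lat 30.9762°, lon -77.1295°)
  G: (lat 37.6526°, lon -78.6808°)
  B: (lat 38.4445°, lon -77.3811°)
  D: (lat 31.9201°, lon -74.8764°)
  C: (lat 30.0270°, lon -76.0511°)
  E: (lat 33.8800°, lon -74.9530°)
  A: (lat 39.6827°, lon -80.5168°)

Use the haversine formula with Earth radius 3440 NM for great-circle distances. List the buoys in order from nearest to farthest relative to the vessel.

G, B, A, E, F, D, C

Distances from the vessel:
G (lat 37.6526°, lon -78.6808°): 164.3 NM
B (lat 38.4445°, lon -77.3811°): 238.8 NM
A (lat 39.6827°, lon -80.5168°): 262.2 NM
E (lat 33.8800°, lon -74.9530°): 285.1 NM
F (lat 30.9762°, lon -77.1295°): 309.5 NM
D (lat 31.9201°, lon -74.8764°): 345.3 NM
C (lat 30.0270°, lon -76.0511°): 387.6 NM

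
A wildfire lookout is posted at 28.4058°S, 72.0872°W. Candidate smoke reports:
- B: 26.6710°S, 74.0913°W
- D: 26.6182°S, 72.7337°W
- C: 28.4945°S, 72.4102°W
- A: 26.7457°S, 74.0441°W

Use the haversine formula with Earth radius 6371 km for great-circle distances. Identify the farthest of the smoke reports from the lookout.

Distances from the lookout (28.4058°S, 72.0872°W):
B: 276.1 km
A: 267.0 km
D: 208.7 km
C: 33.1 km
The farthest is B at 276.1 km.

B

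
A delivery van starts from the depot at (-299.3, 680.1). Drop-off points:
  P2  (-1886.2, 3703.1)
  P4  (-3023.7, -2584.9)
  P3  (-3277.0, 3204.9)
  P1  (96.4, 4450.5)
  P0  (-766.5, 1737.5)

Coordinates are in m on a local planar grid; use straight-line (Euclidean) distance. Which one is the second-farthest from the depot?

P3

Distance to each, sorted:
P4: 4252.4 m
P3: 3904.0 m
P1: 3791.1 m
P2: 3414.2 m
P0: 1156.0 m
The second-farthest is P3 at 3904.0 m.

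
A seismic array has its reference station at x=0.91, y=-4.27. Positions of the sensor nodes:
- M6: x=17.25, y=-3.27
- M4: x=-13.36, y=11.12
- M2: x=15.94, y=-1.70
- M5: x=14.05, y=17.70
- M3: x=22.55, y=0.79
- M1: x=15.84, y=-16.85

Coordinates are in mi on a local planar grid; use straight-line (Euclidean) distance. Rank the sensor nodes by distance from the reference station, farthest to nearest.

Distances from the reference station:
M5 x=14.05, y=17.70: 25.6 mi
M3 x=22.55, y=0.79: 22.2 mi
M4 x=-13.36, y=11.12: 21.0 mi
M1 x=15.84, y=-16.85: 19.5 mi
M6 x=17.25, y=-3.27: 16.4 mi
M2 x=15.94, y=-1.70: 15.2 mi

M5, M3, M4, M1, M6, M2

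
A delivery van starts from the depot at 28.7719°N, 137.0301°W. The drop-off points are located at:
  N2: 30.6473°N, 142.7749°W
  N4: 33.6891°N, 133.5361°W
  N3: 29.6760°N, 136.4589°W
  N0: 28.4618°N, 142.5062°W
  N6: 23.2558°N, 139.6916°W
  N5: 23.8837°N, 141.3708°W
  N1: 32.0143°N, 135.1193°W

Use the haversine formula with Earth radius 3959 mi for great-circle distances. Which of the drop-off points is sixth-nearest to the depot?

N6

Distance to each, sorted:
N3: 71.3 mi
N1: 251.3 mi
N0: 332.8 mi
N2: 368.3 mi
N4: 397.5 mi
N6: 415.4 mi
N5: 431.6 mi
The sixth-nearest is N6 at 415.4 mi.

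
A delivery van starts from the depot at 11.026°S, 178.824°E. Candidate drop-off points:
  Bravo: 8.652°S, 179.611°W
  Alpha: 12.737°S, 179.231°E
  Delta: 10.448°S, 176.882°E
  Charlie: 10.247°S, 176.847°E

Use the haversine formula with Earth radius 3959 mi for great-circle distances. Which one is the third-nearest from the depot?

Charlie

Distances from the depot (11.026°S, 178.824°E):
Alpha: 121.4 mi
Delta: 137.8 mi
Charlie: 144.6 mi
Bravo: 195.6 mi
The third-nearest is Charlie at 144.6 mi.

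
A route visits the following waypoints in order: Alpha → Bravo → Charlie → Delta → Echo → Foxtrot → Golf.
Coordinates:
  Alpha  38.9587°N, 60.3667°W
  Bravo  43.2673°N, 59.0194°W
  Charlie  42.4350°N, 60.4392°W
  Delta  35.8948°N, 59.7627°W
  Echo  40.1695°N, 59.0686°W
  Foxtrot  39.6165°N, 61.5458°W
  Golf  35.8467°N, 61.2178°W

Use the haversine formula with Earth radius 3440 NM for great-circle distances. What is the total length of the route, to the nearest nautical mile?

1344 NM

Leg distances:
Alpha→Bravo: 265.8 NM  (cumulative 265.8 NM)
Bravo→Charlie: 80.0 NM  (cumulative 345.8 NM)
Charlie→Delta: 393.9 NM  (cumulative 739.7 NM)
Delta→Echo: 258.7 NM  (cumulative 998.4 NM)
Echo→Foxtrot: 118.8 NM  (cumulative 1117.3 NM)
Foxtrot→Golf: 226.9 NM  (cumulative 1344.1 NM)
Total route length ≈ 1344 NM.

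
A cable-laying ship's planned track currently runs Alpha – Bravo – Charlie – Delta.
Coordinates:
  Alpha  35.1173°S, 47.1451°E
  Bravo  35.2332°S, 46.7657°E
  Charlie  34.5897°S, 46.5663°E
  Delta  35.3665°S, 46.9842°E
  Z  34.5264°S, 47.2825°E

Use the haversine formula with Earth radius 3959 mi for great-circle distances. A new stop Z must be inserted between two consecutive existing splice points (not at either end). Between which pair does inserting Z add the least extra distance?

between Charlie and Delta

Added distance for inserting Z between each consecutive pair:
Alpha–Bravo: 75.6 mi
Bravo–Charlie: 52.1 mi
Charlie–Delta: 42.8 mi
Smallest added distance is 42.8 mi, inserting between Charlie and Delta.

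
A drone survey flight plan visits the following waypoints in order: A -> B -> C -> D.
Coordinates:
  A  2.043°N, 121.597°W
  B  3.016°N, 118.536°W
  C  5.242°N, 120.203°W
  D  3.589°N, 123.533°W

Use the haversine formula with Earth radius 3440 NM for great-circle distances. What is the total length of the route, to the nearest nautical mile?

582 NM

Leg distances:
A→B: 192.7 NM  (cumulative 192.7 NM)
B→C: 166.8 NM  (cumulative 359.5 NM)
C→D: 222.7 NM  (cumulative 582.1 NM)
Total route length ≈ 582 NM.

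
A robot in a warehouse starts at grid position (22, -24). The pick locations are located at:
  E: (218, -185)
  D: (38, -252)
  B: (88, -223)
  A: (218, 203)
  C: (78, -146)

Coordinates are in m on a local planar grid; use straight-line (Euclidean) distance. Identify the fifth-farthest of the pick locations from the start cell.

C

Distances from the start cell ((22, -24)):
A: 299.9 m
E: 253.6 m
D: 228.6 m
B: 209.7 m
C: 134.2 m
The fifth-farthest is C at 134.2 m.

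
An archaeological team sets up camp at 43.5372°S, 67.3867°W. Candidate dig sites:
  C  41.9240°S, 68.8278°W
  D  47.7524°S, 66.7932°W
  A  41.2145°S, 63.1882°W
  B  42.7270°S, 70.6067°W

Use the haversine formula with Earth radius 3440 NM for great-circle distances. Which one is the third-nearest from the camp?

A

Distances from the camp (43.5372°S, 67.3867°W):
C: 115.8 NM
B: 149.2 NM
A: 232.6 NM
D: 254.3 NM
The third-nearest is A at 232.6 NM.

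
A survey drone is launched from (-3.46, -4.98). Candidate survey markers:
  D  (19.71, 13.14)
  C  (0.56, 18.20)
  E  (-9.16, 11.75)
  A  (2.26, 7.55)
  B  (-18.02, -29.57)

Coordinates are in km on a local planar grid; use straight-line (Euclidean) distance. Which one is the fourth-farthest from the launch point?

Distance to each, sorted:
D: 29.4 km
B: 28.6 km
C: 23.5 km
E: 17.7 km
A: 13.8 km
The fourth-farthest is E at 17.7 km.

E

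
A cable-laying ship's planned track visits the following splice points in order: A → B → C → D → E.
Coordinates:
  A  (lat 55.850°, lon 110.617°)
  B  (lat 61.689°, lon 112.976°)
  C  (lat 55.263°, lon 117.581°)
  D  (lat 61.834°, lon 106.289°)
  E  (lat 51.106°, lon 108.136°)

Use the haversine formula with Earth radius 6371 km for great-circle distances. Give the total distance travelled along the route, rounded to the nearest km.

3603 km

Leg distances:
A→B: 663.2 km  (cumulative 663.2 km)
B→C: 762.6 km  (cumulative 1425.8 km)
C→D: 978.7 km  (cumulative 2404.5 km)
D→E: 1198.2 km  (cumulative 3602.7 km)
Total route length ≈ 3603 km.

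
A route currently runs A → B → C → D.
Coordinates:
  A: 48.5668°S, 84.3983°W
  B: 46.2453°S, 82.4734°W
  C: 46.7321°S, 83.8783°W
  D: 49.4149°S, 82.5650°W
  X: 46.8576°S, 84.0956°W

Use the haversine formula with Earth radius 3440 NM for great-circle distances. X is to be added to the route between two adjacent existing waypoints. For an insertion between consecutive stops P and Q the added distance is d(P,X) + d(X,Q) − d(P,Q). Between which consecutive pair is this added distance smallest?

Added distance for inserting X between each consecutive pair:
A–B: 19.9 NM
B–C: 23.1 NM
C–D: 7.5 NM
Smallest added distance is 7.5 NM, inserting between C and D.

between C and D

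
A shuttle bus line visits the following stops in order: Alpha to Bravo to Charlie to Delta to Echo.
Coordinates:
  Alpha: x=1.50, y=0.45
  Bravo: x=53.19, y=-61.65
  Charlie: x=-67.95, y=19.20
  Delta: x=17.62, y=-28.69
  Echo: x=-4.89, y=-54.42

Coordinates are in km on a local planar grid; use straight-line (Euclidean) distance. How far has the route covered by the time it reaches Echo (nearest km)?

359 km

Leg distances:
Alpha→Bravo: 80.8 km  (cumulative 80.8 km)
Bravo→Charlie: 145.6 km  (cumulative 226.4 km)
Charlie→Delta: 98.1 km  (cumulative 324.5 km)
Delta→Echo: 34.2 km  (cumulative 358.7 km)
Cumulative distance at Echo ≈ 359 km.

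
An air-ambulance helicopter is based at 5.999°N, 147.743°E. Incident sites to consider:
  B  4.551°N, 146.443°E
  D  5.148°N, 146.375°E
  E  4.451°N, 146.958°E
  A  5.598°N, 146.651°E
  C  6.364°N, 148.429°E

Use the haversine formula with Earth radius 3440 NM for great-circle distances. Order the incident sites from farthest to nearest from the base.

B, E, D, A, C

Distances from the base:
B 4.551°N, 146.443°E: 116.6 NM
E 4.451°N, 146.958°E: 104.1 NM
D 5.148°N, 146.375°E: 96.4 NM
A 5.598°N, 146.651°E: 69.5 NM
C 6.364°N, 148.429°E: 46.4 NM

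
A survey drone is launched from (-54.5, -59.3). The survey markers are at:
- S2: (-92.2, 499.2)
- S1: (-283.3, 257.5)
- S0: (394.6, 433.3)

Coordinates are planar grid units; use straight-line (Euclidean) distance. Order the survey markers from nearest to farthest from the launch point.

S1, S2, S0

Distances from the launch point:
S1 (-283.3, 257.5): 390.8
S2 (-92.2, 499.2): 559.8
S0 (394.6, 433.3): 666.6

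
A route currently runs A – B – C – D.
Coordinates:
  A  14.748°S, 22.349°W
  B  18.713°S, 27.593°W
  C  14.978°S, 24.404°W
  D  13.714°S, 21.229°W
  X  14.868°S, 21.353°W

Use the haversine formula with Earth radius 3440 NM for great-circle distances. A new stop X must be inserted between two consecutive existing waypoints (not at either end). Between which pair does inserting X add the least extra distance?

between C and D

Added distance for inserting X between each consecutive pair:
A–B: 100.6 NM
B–C: 314.0 NM
C–D: 47.1 NM
Smallest added distance is 47.1 NM, inserting between C and D.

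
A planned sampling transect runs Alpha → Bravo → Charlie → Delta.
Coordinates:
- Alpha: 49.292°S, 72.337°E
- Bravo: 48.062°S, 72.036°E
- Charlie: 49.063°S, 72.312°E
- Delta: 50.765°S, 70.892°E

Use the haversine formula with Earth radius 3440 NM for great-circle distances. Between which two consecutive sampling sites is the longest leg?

Charlie–Delta

Leg distances:
Alpha→Bravo: 74.8 NM
Bravo→Charlie: 61.1 NM
Charlie→Delta: 116.0 NM
The longest leg is Charlie–Delta at 116.0 NM.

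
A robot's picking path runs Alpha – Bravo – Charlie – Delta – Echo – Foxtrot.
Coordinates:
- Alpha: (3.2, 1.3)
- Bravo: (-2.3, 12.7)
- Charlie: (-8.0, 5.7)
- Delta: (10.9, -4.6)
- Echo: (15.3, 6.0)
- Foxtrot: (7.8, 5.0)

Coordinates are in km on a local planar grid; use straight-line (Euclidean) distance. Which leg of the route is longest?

Charlie–Delta

Leg distances:
Alpha→Bravo: 12.7 km
Bravo→Charlie: 9.0 km
Charlie→Delta: 21.5 km
Delta→Echo: 11.5 km
Echo→Foxtrot: 7.6 km
The longest leg is Charlie–Delta at 21.5 km.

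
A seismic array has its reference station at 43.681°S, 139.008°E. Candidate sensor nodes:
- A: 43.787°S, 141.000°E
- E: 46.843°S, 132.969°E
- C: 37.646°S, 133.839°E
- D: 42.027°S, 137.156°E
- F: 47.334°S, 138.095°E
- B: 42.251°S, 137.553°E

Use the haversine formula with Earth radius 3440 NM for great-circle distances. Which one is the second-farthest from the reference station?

E

Distances from the reference station (43.681°S, 139.008°E):
C: 431.9 NM
E: 317.9 NM
F: 222.7 NM
D: 128.5 NM
B: 107.0 NM
A: 86.6 NM
The second-farthest is E at 317.9 NM.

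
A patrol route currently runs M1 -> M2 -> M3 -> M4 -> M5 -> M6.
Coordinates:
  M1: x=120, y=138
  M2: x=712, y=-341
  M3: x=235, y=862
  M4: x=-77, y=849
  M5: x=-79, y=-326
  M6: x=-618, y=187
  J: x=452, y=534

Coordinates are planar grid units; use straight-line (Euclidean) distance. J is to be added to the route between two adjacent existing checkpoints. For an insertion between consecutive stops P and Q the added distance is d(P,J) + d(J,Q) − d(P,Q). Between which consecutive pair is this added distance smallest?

between M2 and M3

Added distance for inserting J between each consecutive pair:
M1–M2: 668.1
M2–M3: 12.0
M3–M4: 696.7
M4–M5: 451.4
M5–M6: 1391.5
Smallest added distance is 12.0, inserting between M2 and M3.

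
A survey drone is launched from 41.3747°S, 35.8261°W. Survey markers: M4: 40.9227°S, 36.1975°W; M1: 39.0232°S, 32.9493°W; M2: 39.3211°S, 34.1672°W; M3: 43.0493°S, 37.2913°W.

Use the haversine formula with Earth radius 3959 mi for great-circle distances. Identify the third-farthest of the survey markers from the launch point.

Distance to each, sorted:
M1: 222.4 mi
M2: 166.6 mi
M3: 137.9 mi
M4: 36.7 mi
The third-farthest is M3 at 137.9 mi.

M3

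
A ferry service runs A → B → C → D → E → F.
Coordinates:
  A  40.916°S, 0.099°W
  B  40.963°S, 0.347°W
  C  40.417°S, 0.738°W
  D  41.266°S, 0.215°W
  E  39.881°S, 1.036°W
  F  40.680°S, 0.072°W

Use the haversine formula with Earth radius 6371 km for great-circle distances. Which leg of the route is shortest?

A–B

Leg distances:
A→B: 21.5 km
B→C: 69.1 km
C→D: 104.2 km
D→E: 168.9 km
E→F: 120.7 km
The shortest leg is A–B at 21.5 km.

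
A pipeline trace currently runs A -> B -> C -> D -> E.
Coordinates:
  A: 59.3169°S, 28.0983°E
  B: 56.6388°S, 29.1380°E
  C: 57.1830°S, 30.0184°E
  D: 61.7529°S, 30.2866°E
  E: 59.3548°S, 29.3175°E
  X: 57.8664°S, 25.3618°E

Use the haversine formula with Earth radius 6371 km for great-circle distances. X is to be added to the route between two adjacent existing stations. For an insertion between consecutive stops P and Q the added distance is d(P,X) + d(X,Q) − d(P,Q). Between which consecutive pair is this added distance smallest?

between A and B

Added distance for inserting X between each consecutive pair:
A–B: 187.1 km
B–C: 472.4 km
C–D: 291.9 km
D–E: 522.8 km
Smallest added distance is 187.1 km, inserting between A and B.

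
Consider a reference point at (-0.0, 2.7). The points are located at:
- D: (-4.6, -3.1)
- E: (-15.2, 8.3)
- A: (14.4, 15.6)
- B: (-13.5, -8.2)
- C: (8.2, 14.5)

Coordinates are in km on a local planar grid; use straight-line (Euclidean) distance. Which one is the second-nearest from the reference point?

Distance to each, sorted:
D: 7.4 km
C: 14.4 km
E: 16.2 km
B: 17.4 km
A: 19.3 km
The second-nearest is C at 14.4 km.

C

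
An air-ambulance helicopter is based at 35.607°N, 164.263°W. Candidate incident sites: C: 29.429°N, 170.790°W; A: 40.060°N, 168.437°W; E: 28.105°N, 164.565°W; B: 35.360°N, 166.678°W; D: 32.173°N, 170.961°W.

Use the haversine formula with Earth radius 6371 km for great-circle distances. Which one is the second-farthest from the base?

E

Distances from the base (35.607°N, 164.263°W):
C: 919.5 km
E: 834.7 km
D: 726.4 km
A: 615.9 km
B: 220.4 km
The second-farthest is E at 834.7 km.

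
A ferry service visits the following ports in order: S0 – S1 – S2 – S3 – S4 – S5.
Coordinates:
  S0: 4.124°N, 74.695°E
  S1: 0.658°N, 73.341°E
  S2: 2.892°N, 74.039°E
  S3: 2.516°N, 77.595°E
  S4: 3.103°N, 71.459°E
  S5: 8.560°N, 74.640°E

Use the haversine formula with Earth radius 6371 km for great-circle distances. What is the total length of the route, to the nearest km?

2457 km

Leg distances:
S0→S1: 413.7 km  (cumulative 413.7 km)
S1→S2: 260.2 km  (cumulative 673.9 km)
S2→S3: 397.2 km  (cumulative 1071.1 km)
S3→S4: 684.6 km  (cumulative 1755.7 km)
S4→S5: 701.4 km  (cumulative 2457.1 km)
Total route length ≈ 2457 km.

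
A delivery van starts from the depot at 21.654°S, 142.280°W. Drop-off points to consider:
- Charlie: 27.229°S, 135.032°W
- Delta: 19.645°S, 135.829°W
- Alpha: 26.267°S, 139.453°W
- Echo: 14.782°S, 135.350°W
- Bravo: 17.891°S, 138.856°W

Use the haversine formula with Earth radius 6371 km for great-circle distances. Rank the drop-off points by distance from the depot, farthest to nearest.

Distances from the depot:
Echo 14.782°S, 135.350°W: 1057.7 km
Charlie 27.229°S, 135.032°W: 960.1 km
Delta 19.645°S, 135.829°W: 707.3 km
Alpha 26.267°S, 139.453°W: 587.8 km
Bravo 17.891°S, 138.856°W: 550.8 km

Echo, Charlie, Delta, Alpha, Bravo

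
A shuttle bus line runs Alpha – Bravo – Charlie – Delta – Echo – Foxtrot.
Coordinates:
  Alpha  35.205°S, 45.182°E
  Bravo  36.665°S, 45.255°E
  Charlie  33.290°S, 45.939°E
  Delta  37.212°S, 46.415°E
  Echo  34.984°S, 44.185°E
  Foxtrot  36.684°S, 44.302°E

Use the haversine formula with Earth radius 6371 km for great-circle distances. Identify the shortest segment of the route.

Alpha–Bravo

Leg distances:
Alpha→Bravo: 162.5 km
Bravo→Charlie: 380.4 km
Charlie→Delta: 438.2 km
Delta→Echo: 318.6 km
Echo→Foxtrot: 189.3 km
The shortest leg is Alpha–Bravo at 162.5 km.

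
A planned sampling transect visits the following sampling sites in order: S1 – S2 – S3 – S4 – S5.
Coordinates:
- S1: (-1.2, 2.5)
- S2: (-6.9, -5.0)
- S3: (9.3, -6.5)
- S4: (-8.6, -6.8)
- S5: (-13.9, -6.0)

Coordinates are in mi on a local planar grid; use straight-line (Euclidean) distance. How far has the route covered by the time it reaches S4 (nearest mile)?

Leg distances:
S1→S2: 9.4 mi  (cumulative 9.4 mi)
S2→S3: 16.3 mi  (cumulative 25.7 mi)
S3→S4: 17.9 mi  (cumulative 43.6 mi)
Cumulative distance at S4 ≈ 44 mi.

44 mi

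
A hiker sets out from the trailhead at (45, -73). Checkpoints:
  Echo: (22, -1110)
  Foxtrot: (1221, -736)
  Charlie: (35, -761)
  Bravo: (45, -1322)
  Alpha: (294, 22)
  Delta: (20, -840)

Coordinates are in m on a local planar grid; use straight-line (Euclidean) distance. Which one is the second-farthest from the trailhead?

Bravo

Distance to each, sorted:
Foxtrot: 1350.0 m
Bravo: 1249.0 m
Echo: 1037.3 m
Delta: 767.4 m
Charlie: 688.1 m
Alpha: 266.5 m
The second-farthest is Bravo at 1249.0 m.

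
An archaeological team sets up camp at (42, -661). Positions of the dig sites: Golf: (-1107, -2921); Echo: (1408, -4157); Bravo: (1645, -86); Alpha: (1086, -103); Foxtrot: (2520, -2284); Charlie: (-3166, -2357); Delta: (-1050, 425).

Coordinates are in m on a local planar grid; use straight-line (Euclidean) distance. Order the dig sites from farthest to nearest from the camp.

Echo, Charlie, Foxtrot, Golf, Bravo, Delta, Alpha

Computing each straight-line distance from (42, -661):
Echo (1408, -4157): 3753.4 m
Charlie (-3166, -2357): 3628.7 m
Foxtrot (2520, -2284): 2962.2 m
Golf (-1107, -2921): 2535.3 m
Bravo (1645, -86): 1703.0 m
Delta (-1050, 425): 1540.1 m
Alpha (1086, -103): 1183.8 m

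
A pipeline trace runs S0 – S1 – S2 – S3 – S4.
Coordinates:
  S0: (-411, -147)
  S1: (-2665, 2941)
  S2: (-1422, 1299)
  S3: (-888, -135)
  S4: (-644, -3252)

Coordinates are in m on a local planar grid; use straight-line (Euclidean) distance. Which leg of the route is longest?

S0–S1

Leg distances:
S0→S1: 3823.1 m
S1→S2: 2059.4 m
S2→S3: 1530.2 m
S3→S4: 3126.5 m
The longest leg is S0–S1 at 3823.1 m.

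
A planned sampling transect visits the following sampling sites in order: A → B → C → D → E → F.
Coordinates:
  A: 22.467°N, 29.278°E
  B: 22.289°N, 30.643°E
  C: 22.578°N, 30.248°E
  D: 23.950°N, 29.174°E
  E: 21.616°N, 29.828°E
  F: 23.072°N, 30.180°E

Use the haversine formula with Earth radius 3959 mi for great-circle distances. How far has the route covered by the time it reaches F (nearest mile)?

Leg distances:
A→B: 88.1 mi  (cumulative 88.1 mi)
B→C: 32.2 mi  (cumulative 120.3 mi)
C→D: 116.8 mi  (cumulative 237.0 mi)
D→E: 166.6 mi  (cumulative 403.6 mi)
E→F: 103.1 mi  (cumulative 506.7 mi)
Cumulative distance at F ≈ 507 mi.

507 mi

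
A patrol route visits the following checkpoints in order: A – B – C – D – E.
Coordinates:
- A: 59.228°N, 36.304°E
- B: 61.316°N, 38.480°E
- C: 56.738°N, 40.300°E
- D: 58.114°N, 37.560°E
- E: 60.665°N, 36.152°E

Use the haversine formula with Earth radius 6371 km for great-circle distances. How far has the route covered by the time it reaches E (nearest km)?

Leg distances:
A→B: 261.3 km  (cumulative 261.3 km)
B→C: 519.5 km  (cumulative 780.9 km)
C→D: 224.3 km  (cumulative 1005.1 km)
D→E: 294.6 km  (cumulative 1299.8 km)
Cumulative distance at E ≈ 1300 km.

1300 km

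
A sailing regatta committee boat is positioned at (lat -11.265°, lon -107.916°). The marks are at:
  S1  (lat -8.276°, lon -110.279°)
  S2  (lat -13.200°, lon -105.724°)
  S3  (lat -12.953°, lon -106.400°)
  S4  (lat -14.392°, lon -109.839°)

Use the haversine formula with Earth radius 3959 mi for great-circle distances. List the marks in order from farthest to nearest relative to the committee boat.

S1, S4, S2, S3

Distances from the committee boat:
S1 (lat -8.276°, lon -110.279°): 261.8 mi
S4 (lat -14.392°, lon -109.839°): 251.9 mi
S2 (lat -13.200°, lon -105.724°): 199.5 mi
S3 (lat -12.953°, lon -106.400°): 155.2 mi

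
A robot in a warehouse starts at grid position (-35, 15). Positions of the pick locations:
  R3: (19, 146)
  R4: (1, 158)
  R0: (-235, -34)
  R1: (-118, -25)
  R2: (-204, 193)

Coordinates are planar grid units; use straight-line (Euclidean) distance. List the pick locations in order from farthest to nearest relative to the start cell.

Distance from the start cell at (-35, 15) to each:
R2 (-204, 193): 245.4
R0 (-235, -34): 205.9
R4 (1, 158): 147.5
R3 (19, 146): 141.7
R1 (-118, -25): 92.1

R2, R0, R4, R3, R1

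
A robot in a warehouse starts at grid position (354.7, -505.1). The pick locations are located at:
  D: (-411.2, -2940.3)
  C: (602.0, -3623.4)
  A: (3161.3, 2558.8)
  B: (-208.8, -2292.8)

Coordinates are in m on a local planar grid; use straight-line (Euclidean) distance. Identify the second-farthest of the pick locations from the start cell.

C

Distances from the start cell ((354.7, -505.1)):
A: 4155.1 m
C: 3128.1 m
D: 2552.8 m
B: 1874.4 m
The second-farthest is C at 3128.1 m.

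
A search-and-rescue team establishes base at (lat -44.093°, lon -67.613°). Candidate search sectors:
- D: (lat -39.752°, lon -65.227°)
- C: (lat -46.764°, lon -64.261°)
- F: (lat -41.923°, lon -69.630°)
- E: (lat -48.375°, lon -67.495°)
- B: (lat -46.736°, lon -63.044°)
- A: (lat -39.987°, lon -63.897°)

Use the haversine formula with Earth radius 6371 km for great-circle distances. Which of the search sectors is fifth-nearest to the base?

D

Distances from the base ((lat -44.093°, lon -67.613°)):
F: 291.7 km
C: 395.7 km
B: 462.0 km
E: 476.2 km
D: 521.4 km
A: 550.0 km
The fifth-nearest is D at 521.4 km.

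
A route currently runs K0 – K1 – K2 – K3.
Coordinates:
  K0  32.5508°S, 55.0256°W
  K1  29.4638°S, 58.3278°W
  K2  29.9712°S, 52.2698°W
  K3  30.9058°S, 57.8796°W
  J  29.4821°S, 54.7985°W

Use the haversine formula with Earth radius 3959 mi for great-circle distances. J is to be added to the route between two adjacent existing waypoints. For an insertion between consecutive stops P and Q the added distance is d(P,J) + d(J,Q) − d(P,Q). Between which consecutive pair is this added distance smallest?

between K1 and K2

Added distance for inserting J between each consecutive pair:
K0–K1: 135.4 mi
K1–K2: 2.6 mi
K2–K3: 23.8 mi
Smallest added distance is 2.6 mi, inserting between K1 and K2.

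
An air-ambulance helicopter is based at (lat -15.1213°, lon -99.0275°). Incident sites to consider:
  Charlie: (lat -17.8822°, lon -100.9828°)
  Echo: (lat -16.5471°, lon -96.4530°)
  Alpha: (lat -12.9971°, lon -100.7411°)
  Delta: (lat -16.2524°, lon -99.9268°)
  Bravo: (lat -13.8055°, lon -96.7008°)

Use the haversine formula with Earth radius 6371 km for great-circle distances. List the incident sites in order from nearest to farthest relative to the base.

Distance from the base at (lat -15.1213°, lon -99.0275°) to each:
Delta (lat -16.2524°, lon -99.9268°): 158.4 km
Bravo (lat -13.8055°, lon -96.7008°): 290.1 km
Alpha (lat -12.9971°, lon -100.7411°): 299.9 km
Echo (lat -16.5471°, lon -96.4530°): 317.8 km
Charlie (lat -17.8822°, lon -100.9828°): 371.1 km

Delta, Bravo, Alpha, Echo, Charlie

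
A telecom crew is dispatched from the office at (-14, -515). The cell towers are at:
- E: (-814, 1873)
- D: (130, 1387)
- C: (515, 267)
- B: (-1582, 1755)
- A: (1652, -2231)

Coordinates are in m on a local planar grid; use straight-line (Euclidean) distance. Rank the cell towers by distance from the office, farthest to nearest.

B, E, A, D, C

Distance from the office at (-14, -515) to each:
B (-1582, 1755): 2758.9 m
E (-814, 1873): 2518.4 m
A (1652, -2231): 2391.7 m
D (130, 1387): 1907.4 m
C (515, 267): 944.1 m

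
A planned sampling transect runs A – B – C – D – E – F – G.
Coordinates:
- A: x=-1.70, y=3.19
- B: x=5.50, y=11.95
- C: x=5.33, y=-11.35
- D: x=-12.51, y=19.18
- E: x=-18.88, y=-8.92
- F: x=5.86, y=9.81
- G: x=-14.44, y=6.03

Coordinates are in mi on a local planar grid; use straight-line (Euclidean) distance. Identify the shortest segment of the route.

Leg distances:
A→B: 11.3 mi
B→C: 23.3 mi
C→D: 35.4 mi
D→E: 28.8 mi
E→F: 31.0 mi
F→G: 20.6 mi
The shortest leg is A–B at 11.3 mi.

A–B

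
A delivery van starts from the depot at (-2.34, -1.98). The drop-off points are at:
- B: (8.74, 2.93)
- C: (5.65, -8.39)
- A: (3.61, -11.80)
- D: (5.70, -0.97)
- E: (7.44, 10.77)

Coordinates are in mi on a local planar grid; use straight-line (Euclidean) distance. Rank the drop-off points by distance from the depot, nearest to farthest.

D, C, A, B, E

Distance from the depot at (-2.34, -1.98) to each:
D (5.70, -0.97): 8.1 mi
C (5.65, -8.39): 10.2 mi
A (3.61, -11.80): 11.5 mi
B (8.74, 2.93): 12.1 mi
E (7.44, 10.77): 16.1 mi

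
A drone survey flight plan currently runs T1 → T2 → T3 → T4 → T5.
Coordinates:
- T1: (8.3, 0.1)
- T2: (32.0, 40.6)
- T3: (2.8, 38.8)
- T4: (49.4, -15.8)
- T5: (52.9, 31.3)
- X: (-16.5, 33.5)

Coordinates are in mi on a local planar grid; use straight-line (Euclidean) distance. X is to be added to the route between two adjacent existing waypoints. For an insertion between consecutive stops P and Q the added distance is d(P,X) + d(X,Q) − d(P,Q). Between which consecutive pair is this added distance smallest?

between T3 and T4

Added distance for inserting X between each consecutive pair:
T1–T2: 43.7 mi
T2–T3: 39.8 mi
T3–T4: 30.5 mi
T4–T5: 104.5 mi
Smallest added distance is 30.5 mi, inserting between T3 and T4.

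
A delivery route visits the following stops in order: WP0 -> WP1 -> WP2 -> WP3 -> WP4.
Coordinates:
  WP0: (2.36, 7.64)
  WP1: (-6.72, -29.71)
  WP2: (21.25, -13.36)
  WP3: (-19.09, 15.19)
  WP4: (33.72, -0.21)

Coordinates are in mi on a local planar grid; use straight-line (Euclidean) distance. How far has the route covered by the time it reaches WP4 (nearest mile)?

Leg distances:
WP0→WP1: 38.4 mi  (cumulative 38.4 mi)
WP1→WP2: 32.4 mi  (cumulative 70.8 mi)
WP2→WP3: 49.4 mi  (cumulative 120.3 mi)
WP3→WP4: 55.0 mi  (cumulative 175.3 mi)
Cumulative distance at WP4 ≈ 175 mi.

175 mi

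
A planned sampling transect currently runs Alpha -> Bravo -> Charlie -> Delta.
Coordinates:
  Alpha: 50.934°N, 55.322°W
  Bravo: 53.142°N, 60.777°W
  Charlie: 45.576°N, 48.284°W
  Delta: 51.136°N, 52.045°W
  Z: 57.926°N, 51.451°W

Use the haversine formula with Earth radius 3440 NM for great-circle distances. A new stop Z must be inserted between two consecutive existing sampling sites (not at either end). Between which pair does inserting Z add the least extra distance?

Added distance for inserting Z between each consecutive pair:
Alpha–Bravo: 626.8 NM
Bravo–Charlie: 512.2 NM
Charlie–Delta: 792.9 NM
Smallest added distance is 512.2 NM, inserting between Bravo and Charlie.

between Bravo and Charlie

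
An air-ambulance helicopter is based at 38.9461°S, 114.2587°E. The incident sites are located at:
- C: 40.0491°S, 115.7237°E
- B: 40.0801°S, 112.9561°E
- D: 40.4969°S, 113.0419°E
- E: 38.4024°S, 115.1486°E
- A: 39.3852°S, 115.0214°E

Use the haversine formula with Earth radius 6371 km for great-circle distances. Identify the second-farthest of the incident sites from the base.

C

Distance to each, sorted:
D: 201.4 km
C: 175.6 km
B: 168.5 km
E: 98.1 km
A: 81.9 km
The second-farthest is C at 175.6 km.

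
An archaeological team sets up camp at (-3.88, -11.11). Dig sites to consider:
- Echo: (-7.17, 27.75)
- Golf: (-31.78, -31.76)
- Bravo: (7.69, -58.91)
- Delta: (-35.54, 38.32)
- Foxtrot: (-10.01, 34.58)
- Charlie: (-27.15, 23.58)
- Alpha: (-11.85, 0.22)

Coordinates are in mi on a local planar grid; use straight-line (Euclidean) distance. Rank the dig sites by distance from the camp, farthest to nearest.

Delta, Bravo, Foxtrot, Charlie, Echo, Golf, Alpha

Computing each straight-line distance from (-3.88, -11.11):
Delta (-35.54, 38.32): 58.7 mi
Bravo (7.69, -58.91): 49.2 mi
Foxtrot (-10.01, 34.58): 46.1 mi
Charlie (-27.15, 23.58): 41.8 mi
Echo (-7.17, 27.75): 39.0 mi
Golf (-31.78, -31.76): 34.7 mi
Alpha (-11.85, 0.22): 13.9 mi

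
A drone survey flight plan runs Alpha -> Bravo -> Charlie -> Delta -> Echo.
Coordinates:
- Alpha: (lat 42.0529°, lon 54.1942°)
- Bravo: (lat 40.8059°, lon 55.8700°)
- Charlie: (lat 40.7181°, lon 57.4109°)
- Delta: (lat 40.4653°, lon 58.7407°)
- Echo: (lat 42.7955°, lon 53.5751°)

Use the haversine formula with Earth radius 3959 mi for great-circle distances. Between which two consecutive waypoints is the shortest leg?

Charlie–Delta

Leg distances:
Alpha→Bravo: 122.3 mi
Bravo→Charlie: 80.9 mi
Charlie→Delta: 71.9 mi
Delta→Echo: 311.5 mi
The shortest leg is Charlie–Delta at 71.9 mi.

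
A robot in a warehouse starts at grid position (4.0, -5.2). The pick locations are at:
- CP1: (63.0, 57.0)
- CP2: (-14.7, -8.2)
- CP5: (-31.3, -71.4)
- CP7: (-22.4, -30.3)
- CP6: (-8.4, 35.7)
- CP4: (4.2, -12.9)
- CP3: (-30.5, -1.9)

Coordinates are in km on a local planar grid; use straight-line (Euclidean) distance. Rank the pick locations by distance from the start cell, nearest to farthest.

Computing each straight-line distance from (4.0, -5.2):
CP4 (4.2, -12.9): 7.7 km
CP2 (-14.7, -8.2): 18.9 km
CP3 (-30.5, -1.9): 34.7 km
CP7 (-22.4, -30.3): 36.4 km
CP6 (-8.4, 35.7): 42.7 km
CP5 (-31.3, -71.4): 75.0 km
CP1 (63.0, 57.0): 85.7 km

CP4, CP2, CP3, CP7, CP6, CP5, CP1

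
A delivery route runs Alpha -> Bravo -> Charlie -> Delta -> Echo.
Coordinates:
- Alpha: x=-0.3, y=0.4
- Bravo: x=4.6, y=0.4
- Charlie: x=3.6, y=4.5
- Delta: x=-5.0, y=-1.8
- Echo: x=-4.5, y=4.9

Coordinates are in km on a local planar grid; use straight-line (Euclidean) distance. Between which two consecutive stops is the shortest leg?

Leg distances:
Alpha→Bravo: 4.9 km
Bravo→Charlie: 4.2 km
Charlie→Delta: 10.7 km
Delta→Echo: 6.7 km
The shortest leg is Bravo–Charlie at 4.2 km.

Bravo–Charlie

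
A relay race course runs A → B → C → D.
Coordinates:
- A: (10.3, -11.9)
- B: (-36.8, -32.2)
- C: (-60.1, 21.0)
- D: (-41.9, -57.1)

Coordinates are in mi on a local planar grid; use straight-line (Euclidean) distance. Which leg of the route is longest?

Leg distances:
A→B: 51.3 mi
B→C: 58.1 mi
C→D: 80.2 mi
The longest leg is C–D at 80.2 mi.

C–D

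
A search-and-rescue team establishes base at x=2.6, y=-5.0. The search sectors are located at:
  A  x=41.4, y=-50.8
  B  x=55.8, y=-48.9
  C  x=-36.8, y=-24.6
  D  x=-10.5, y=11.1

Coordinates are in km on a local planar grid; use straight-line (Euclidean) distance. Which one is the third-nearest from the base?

Distances from the base (x=2.6, y=-5.0):
D: 20.8 km
C: 44.0 km
A: 60.0 km
B: 69.0 km
The third-nearest is A at 60.0 km.

A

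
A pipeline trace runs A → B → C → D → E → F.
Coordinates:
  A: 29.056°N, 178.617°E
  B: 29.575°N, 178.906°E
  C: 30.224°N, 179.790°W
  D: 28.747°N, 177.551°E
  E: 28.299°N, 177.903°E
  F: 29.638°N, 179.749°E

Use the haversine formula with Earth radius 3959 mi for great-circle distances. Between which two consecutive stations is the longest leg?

C–D

Leg distances:
A→B: 39.9 mi
B→C: 90.1 mi
C→D: 189.7 mi
D→E: 37.6 mi
E→F: 145.0 mi
The longest leg is C–D at 189.7 mi.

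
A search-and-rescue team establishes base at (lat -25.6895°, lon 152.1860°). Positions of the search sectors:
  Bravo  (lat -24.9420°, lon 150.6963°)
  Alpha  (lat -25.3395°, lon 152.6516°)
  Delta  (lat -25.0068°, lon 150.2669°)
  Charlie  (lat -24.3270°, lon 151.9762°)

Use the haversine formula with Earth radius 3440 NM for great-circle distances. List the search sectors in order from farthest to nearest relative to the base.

Computing each great-circle distance from (lat -25.6895°, lon 152.1860°):
Delta (lat -25.0068°, lon 150.2669°): 111.9 NM
Bravo (lat -24.9420°, lon 150.6963°): 92.5 NM
Charlie (lat -24.3270°, lon 151.9762°): 82.6 NM
Alpha (lat -25.3395°, lon 152.6516°): 32.8 NM

Delta, Bravo, Charlie, Alpha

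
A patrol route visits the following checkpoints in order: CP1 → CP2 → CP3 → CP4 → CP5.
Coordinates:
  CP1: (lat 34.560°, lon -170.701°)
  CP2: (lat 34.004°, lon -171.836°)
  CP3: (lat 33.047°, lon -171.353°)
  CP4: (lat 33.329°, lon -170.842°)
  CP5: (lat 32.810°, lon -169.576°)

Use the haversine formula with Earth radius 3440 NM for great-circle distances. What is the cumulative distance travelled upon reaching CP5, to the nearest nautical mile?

Leg distances:
CP1→CP2: 65.5 NM  (cumulative 65.5 NM)
CP2→CP3: 62.3 NM  (cumulative 127.8 NM)
CP3→CP4: 30.8 NM  (cumulative 158.5 NM)
CP4→CP5: 70.9 NM  (cumulative 229.5 NM)
Cumulative distance at CP5 ≈ 229 NM.

229 NM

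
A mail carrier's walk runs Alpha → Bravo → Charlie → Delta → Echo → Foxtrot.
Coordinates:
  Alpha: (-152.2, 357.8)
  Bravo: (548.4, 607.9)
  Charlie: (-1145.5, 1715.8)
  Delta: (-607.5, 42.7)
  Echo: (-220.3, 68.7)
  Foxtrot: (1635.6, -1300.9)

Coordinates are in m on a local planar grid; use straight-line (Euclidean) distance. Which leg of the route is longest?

Leg distances:
Alpha→Bravo: 743.9 m
Bravo→Charlie: 2024.0 m
Charlie→Delta: 1757.5 m
Delta→Echo: 388.1 m
Echo→Foxtrot: 2306.5 m
The longest leg is Echo–Foxtrot at 2306.5 m.

Echo–Foxtrot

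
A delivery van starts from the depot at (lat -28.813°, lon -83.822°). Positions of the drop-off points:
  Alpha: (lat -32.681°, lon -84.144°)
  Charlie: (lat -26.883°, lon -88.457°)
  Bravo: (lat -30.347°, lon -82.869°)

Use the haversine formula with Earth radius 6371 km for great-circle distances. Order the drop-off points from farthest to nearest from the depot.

Distance from the depot at (lat -28.813°, lon -83.822°) to each:
Charlie (lat -26.883°, lon -88.457°): 503.6 km
Alpha (lat -32.681°, lon -84.144°): 431.2 km
Bravo (lat -30.347°, lon -82.869°): 193.9 km

Charlie, Alpha, Bravo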